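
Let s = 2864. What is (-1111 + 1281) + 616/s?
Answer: 60937/358 ≈ 170.22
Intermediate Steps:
(-1111 + 1281) + 616/s = (-1111 + 1281) + 616/2864 = 170 + 616*(1/2864) = 170 + 77/358 = 60937/358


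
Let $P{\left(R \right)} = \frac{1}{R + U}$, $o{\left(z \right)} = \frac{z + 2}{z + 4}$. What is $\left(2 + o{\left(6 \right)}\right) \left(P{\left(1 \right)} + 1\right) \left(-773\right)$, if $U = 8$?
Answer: $- \frac{21644}{9} \approx -2404.9$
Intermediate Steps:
$o{\left(z \right)} = \frac{2 + z}{4 + z}$
$P{\left(R \right)} = \frac{1}{8 + R}$ ($P{\left(R \right)} = \frac{1}{R + 8} = \frac{1}{8 + R}$)
$\left(2 + o{\left(6 \right)}\right) \left(P{\left(1 \right)} + 1\right) \left(-773\right) = \left(2 + \frac{2 + 6}{4 + 6}\right) \left(\frac{1}{8 + 1} + 1\right) \left(-773\right) = \left(2 + \frac{1}{10} \cdot 8\right) \left(\frac{1}{9} + 1\right) \left(-773\right) = \left(2 + \frac{4}{5}\right) \frac{10}{9} \left(-773\right) = \frac{14}{5} \cdot \frac{10}{9} \left(-773\right) = \frac{28}{9} \left(-773\right) = - \frac{21644}{9}$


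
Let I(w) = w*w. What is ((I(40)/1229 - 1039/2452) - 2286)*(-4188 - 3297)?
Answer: 51543454147215/3013508 ≈ 1.7104e+7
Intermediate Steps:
I(w) = w²
((I(40)/1229 - 1039/2452) - 2286)*(-4188 - 3297) = ((40²/1229 - 1039/2452) - 2286)*(-4188 - 3297) = ((1600*(1/1229) - 1039*1/2452) - 2286)*(-7485) = ((1600/1229 - 1039/2452) - 2286)*(-7485) = (2646269/3013508 - 2286)*(-7485) = -6886233019/3013508*(-7485) = 51543454147215/3013508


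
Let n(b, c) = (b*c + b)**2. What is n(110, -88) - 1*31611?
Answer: 91553289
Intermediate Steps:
n(b, c) = (b + b*c)**2
n(110, -88) - 1*31611 = 110**2*(1 - 88)**2 - 1*31611 = 12100*(-87)**2 - 31611 = 12100*7569 - 31611 = 91584900 - 31611 = 91553289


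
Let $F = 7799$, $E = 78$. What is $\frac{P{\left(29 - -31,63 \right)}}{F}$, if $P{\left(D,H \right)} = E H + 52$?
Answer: $\frac{4966}{7799} \approx 0.63675$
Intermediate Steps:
$P{\left(D,H \right)} = 52 + 78 H$ ($P{\left(D,H \right)} = 78 H + 52 = 52 + 78 H$)
$\frac{P{\left(29 - -31,63 \right)}}{F} = \frac{52 + 78 \cdot 63}{7799} = \left(52 + 4914\right) \frac{1}{7799} = 4966 \cdot \frac{1}{7799} = \frac{4966}{7799}$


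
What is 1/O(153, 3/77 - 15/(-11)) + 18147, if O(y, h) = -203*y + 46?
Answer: 562792910/31013 ≈ 18147.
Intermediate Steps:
O(y, h) = 46 - 203*y
1/O(153, 3/77 - 15/(-11)) + 18147 = 1/(46 - 203*153) + 18147 = 1/(46 - 31059) + 18147 = 1/(-31013) + 18147 = -1/31013 + 18147 = 562792910/31013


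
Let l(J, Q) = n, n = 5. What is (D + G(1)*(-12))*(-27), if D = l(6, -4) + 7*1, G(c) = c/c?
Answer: 0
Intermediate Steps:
G(c) = 1
l(J, Q) = 5
D = 12 (D = 5 + 7*1 = 5 + 7 = 12)
(D + G(1)*(-12))*(-27) = (12 + 1*(-12))*(-27) = (12 - 12)*(-27) = 0*(-27) = 0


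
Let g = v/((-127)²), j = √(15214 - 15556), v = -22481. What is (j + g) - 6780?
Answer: -109377101/16129 + 3*I*√38 ≈ -6781.4 + 18.493*I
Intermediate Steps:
j = 3*I*√38 (j = √(-342) = 3*I*√38 ≈ 18.493*I)
g = -22481/16129 (g = -22481/((-127)²) = -22481/16129 ≈ -1.3938)
(j + g) - 6780 = (3*I*√38 - 22481/16129) - 6780 = (-22481/16129 + 3*I*√38) - 6780 = -109377101/16129 + 3*I*√38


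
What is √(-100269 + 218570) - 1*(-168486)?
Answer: 168486 + √118301 ≈ 1.6883e+5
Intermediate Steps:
√(-100269 + 218570) - 1*(-168486) = √118301 + 168486 = 168486 + √118301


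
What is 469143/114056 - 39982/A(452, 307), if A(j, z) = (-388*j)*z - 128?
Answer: 394741906673/95950607990 ≈ 4.1140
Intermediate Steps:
A(j, z) = -128 - 388*j*z (A(j, z) = -388*j*z - 128 = -128 - 388*j*z)
469143/114056 - 39982/A(452, 307) = 469143/114056 - 39982/(-128 - 388*452*307) = 469143*(1/114056) - 39982/(-128 - 53840432) = 469143/114056 - 39982/(-53840560) = 469143/114056 - 39982*(-1/53840560) = 469143/114056 + 19991/26920280 = 394741906673/95950607990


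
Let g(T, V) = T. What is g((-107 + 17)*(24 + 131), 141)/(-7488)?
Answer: 775/416 ≈ 1.8630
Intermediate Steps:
g((-107 + 17)*(24 + 131), 141)/(-7488) = ((-107 + 17)*(24 + 131))/(-7488) = -90*155*(-1/7488) = -13950*(-1/7488) = 775/416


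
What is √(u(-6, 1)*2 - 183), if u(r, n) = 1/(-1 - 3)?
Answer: I*√734/2 ≈ 13.546*I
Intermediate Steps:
u(r, n) = -¼ (u(r, n) = 1/(-4) = -¼)
√(u(-6, 1)*2 - 183) = √(-¼*2 - 183) = √(-½ - 183) = √(-367/2) = I*√734/2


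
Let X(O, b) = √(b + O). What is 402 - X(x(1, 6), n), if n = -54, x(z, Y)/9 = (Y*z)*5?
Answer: 402 - 6*√6 ≈ 387.30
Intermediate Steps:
x(z, Y) = 45*Y*z (x(z, Y) = 9*((Y*z)*5) = 9*(5*Y*z) = 45*Y*z)
X(O, b) = √(O + b)
402 - X(x(1, 6), n) = 402 - √(45*6*1 - 54) = 402 - √(270 - 54) = 402 - √216 = 402 - 6*√6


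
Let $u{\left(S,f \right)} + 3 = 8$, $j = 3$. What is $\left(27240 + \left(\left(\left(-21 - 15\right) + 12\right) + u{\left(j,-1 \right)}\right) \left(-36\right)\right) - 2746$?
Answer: $25178$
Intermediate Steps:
$u{\left(S,f \right)} = 5$ ($u{\left(S,f \right)} = -3 + 8 = 5$)
$\left(27240 + \left(\left(\left(-21 - 15\right) + 12\right) + u{\left(j,-1 \right)}\right) \left(-36\right)\right) - 2746 = \left(27240 + \left(\left(\left(-21 - 15\right) + 12\right) + 5\right) \left(-36\right)\right) - 2746 = \left(27240 + \left(\left(-36 + 12\right) + 5\right) \left(-36\right)\right) - 2746 = \left(27240 + \left(-24 + 5\right) \left(-36\right)\right) - 2746 = \left(27240 - -684\right) - 2746 = \left(27240 + 684\right) - 2746 = 27924 - 2746 = 25178$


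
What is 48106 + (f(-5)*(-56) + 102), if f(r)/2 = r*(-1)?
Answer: 47648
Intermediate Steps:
f(r) = -2*r (f(r) = 2*(r*(-1)) = 2*(-r) = -2*r)
48106 + (f(-5)*(-56) + 102) = 48106 + (-2*(-5)*(-56) + 102) = 48106 + (10*(-56) + 102) = 48106 + (-560 + 102) = 48106 - 458 = 47648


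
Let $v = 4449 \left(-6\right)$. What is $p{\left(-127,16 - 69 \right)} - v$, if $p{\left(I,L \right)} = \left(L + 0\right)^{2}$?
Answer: $29503$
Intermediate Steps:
$p{\left(I,L \right)} = L^{2}$
$v = -26694$
$p{\left(-127,16 - 69 \right)} - v = \left(16 - 69\right)^{2} - -26694 = \left(-53\right)^{2} + 26694 = 2809 + 26694 = 29503$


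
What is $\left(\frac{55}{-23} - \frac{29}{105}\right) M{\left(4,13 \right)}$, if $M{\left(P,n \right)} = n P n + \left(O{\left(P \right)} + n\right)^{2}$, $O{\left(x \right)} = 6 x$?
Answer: $- \frac{2634778}{483} \approx -5455.0$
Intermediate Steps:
$M{\left(P,n \right)} = \left(n + 6 P\right)^{2} + P n^{2}$ ($M{\left(P,n \right)} = n P n + \left(6 P + n\right)^{2} = P n n + \left(n + 6 P\right)^{2} = P n^{2} + \left(n + 6 P\right)^{2} = \left(n + 6 P\right)^{2} + P n^{2}$)
$\left(\frac{55}{-23} - \frac{29}{105}\right) M{\left(4,13 \right)} = \left(\frac{55}{-23} - \frac{29}{105}\right) \left(\left(13 + 6 \cdot 4\right)^{2} + 4 \cdot 13^{2}\right) = \left(55 \left(- \frac{1}{23}\right) - \frac{29}{105}\right) \left(\left(13 + 24\right)^{2} + 4 \cdot 169\right) = \left(- \frac{55}{23} - \frac{29}{105}\right) \left(37^{2} + 676\right) = - \frac{6442 \left(1369 + 676\right)}{2415} = \left(- \frac{6442}{2415}\right) 2045 = - \frac{2634778}{483}$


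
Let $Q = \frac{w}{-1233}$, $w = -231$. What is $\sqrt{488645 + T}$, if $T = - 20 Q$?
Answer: $\frac{\sqrt{82541769105}}{411} \approx 699.03$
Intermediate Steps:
$Q = \frac{77}{411}$ ($Q = - \frac{231}{-1233} = \left(-231\right) \left(- \frac{1}{1233}\right) = \frac{77}{411} \approx 0.18735$)
$T = - \frac{1540}{411}$ ($T = \left(-20\right) \frac{77}{411} = - \frac{1540}{411} \approx -3.747$)
$\sqrt{488645 + T} = \sqrt{488645 - \frac{1540}{411}} = \sqrt{\frac{200831555}{411}} = \frac{\sqrt{82541769105}}{411}$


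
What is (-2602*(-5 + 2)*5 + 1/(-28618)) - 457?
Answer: 1103882113/28618 ≈ 38573.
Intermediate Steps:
(-2602*(-5 + 2)*5 + 1/(-28618)) - 457 = (-(-7806)*5 - 1/28618) - 457 = (-2602*(-15) - 1/28618) - 457 = (39030 - 1/28618) - 457 = 1116960539/28618 - 457 = 1103882113/28618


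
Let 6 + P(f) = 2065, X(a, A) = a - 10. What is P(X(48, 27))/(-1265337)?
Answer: -2059/1265337 ≈ -0.0016272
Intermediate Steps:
X(a, A) = -10 + a
P(f) = 2059 (P(f) = -6 + 2065 = 2059)
P(X(48, 27))/(-1265337) = 2059/(-1265337) = 2059*(-1/1265337) = -2059/1265337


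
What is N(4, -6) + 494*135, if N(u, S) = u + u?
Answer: 66698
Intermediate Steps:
N(u, S) = 2*u
N(4, -6) + 494*135 = 2*4 + 494*135 = 8 + 66690 = 66698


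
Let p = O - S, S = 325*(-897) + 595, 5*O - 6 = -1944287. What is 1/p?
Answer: -5/489631 ≈ -1.0212e-5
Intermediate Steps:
O = -1944281/5 (O = 6/5 + (1/5)*(-1944287) = 6/5 - 1944287/5 = -1944281/5 ≈ -3.8886e+5)
S = -290930 (S = -291525 + 595 = -290930)
p = -489631/5 (p = -1944281/5 - 1*(-290930) = -1944281/5 + 290930 = -489631/5 ≈ -97926.)
1/p = 1/(-489631/5) = -5/489631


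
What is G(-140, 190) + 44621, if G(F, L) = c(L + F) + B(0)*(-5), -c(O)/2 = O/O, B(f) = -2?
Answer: 44629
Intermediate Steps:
c(O) = -2 (c(O) = -2*O/O = -2*1 = -2)
G(F, L) = 8 (G(F, L) = -2 - 2*(-5) = -2 + 10 = 8)
G(-140, 190) + 44621 = 8 + 44621 = 44629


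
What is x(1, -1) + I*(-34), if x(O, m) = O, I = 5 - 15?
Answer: 341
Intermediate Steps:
I = -10
x(1, -1) + I*(-34) = 1 - 10*(-34) = 1 + 340 = 341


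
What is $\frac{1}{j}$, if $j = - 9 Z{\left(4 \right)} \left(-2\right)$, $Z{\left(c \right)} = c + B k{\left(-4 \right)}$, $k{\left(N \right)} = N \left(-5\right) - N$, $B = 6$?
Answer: $\frac{1}{2664} \approx 0.00037538$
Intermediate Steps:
$k{\left(N \right)} = - 6 N$ ($k{\left(N \right)} = - 5 N - N = - 6 N$)
$Z{\left(c \right)} = 144 + c$ ($Z{\left(c \right)} = c + 6 \left(\left(-6\right) \left(-4\right)\right) = c + 6 \cdot 24 = c + 144 = 144 + c$)
$j = 2664$ ($j = - 9 \left(144 + 4\right) \left(-2\right) = \left(-9\right) 148 \left(-2\right) = \left(-1332\right) \left(-2\right) = 2664$)
$\frac{1}{j} = \frac{1}{2664}$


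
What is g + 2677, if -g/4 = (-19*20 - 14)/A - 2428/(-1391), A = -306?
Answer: 567145127/212823 ≈ 2664.9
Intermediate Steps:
g = -2582044/212823 (g = -4*((-19*20 - 14)/(-306) - 2428/(-1391)) = -4*((-380 - 14)*(-1/306) - 2428*(-1/1391)) = -4*(-394*(-1/306) + 2428/1391) = -4*(197/153 + 2428/1391) = -4*645511/212823 = -2582044/212823 ≈ -12.132)
g + 2677 = -2582044/212823 + 2677 = 567145127/212823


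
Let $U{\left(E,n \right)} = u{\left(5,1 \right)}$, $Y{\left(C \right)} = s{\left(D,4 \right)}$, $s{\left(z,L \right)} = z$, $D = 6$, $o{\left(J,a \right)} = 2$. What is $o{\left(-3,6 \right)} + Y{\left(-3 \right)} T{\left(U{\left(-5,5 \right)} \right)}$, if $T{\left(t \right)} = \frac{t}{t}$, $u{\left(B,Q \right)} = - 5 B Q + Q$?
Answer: $8$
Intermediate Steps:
$Y{\left(C \right)} = 6$
$u{\left(B,Q \right)} = Q - 5 B Q$ ($u{\left(B,Q \right)} = - 5 B Q + Q = Q - 5 B Q$)
$U{\left(E,n \right)} = -24$ ($U{\left(E,n \right)} = 1 \left(1 - 25\right) = 1 \left(-24\right) = -24$)
$T{\left(t \right)} = 1$
$o{\left(-3,6 \right)} + Y{\left(-3 \right)} T{\left(U{\left(-5,5 \right)} \right)} = 2 + 6 \cdot 1 = 2 + 6 = 8$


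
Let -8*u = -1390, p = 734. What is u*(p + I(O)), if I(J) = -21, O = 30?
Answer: 495535/4 ≈ 1.2388e+5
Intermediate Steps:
u = 695/4 (u = -⅛*(-1390) = 695/4 ≈ 173.75)
u*(p + I(O)) = 695*(734 - 21)/4 = (695/4)*713 = 495535/4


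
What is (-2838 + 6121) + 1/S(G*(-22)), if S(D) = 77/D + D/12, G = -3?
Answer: 65663/20 ≈ 3283.1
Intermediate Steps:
S(D) = 77/D + D/12 (S(D) = 77/D + D*(1/12) = 77/D + D/12)
(-2838 + 6121) + 1/S(G*(-22)) = (-2838 + 6121) + 1/(77/((-3*(-22))) + (-3*(-22))/12) = 3283 + 1/(77/66 + (1/12)*66) = 3283 + 1/(77*(1/66) + 11/2) = 3283 + 1/(7/6 + 11/2) = 3283 + 1/(20/3) = 3283 + 3/20 = 65663/20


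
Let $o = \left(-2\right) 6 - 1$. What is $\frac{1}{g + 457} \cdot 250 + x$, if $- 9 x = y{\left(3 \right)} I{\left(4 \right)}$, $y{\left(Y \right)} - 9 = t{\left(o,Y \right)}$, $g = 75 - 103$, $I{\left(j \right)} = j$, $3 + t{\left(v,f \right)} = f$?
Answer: $- \frac{1466}{429} \approx -3.4172$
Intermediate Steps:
$o = -13$ ($o = -12 - 1 = -13$)
$t{\left(v,f \right)} = -3 + f$
$g = -28$
$y{\left(Y \right)} = 6 + Y$ ($y{\left(Y \right)} = 9 + \left(-3 + Y\right) = 6 + Y$)
$x = -4$ ($x = - \frac{\left(6 + 3\right) 4}{9} = - \frac{9 \cdot 4}{9} = \left(- \frac{1}{9}\right) 36 = -4$)
$\frac{1}{g + 457} \cdot 250 + x = \frac{1}{-28 + 457} \cdot 250 - 4 = \frac{1}{429} \cdot 250 - 4 = \frac{250}{429} - 4 = - \frac{1466}{429}$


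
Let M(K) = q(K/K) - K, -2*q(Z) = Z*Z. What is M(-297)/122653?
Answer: 593/245306 ≈ 0.0024174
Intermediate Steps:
q(Z) = -Z**2/2 (q(Z) = -Z*Z/2 = -Z**2/2)
M(K) = -1/2 - K (M(K) = -(K/K)**2/2 - K = -1/2*1**2 - K = -1/2*1 - K = -1/2 - K)
M(-297)/122653 = (-1/2 - 1*(-297))/122653 = (-1/2 + 297)*(1/122653) = (593/2)*(1/122653) = 593/245306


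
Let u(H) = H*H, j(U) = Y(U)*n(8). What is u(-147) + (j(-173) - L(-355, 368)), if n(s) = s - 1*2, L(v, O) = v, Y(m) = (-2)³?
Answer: 21916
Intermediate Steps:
Y(m) = -8
n(s) = -2 + s (n(s) = s - 2 = -2 + s)
j(U) = -48 (j(U) = -8*(-2 + 8) = -8*6 = -48)
u(H) = H²
u(-147) + (j(-173) - L(-355, 368)) = (-147)² + (-48 - 1*(-355)) = 21609 + (-48 + 355) = 21609 + 307 = 21916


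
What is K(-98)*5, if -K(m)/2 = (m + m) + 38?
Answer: 1580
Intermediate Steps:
K(m) = -76 - 4*m (K(m) = -2*((m + m) + 38) = -2*(2*m + 38) = -2*(38 + 2*m) = -76 - 4*m)
K(-98)*5 = (-76 - 4*(-98))*5 = (-76 + 392)*5 = 316*5 = 1580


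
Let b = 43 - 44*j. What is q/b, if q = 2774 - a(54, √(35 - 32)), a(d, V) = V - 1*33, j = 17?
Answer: -2807/705 + √3/705 ≈ -3.9791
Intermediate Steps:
a(d, V) = -33 + V (a(d, V) = V - 33 = -33 + V)
q = 2807 - √3 (q = 2774 - (-33 + √(35 - 32)) = 2774 - (-33 + √3) = 2774 + (33 - √3) = 2807 - √3 ≈ 2805.3)
b = -705 (b = 43 - 44*17 = 43 - 748 = -705)
q/b = (2807 - √3)/(-705) = (2807 - √3)*(-1/705) = -2807/705 + √3/705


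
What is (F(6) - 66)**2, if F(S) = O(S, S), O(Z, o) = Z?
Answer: 3600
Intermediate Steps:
F(S) = S
(F(6) - 66)**2 = (6 - 66)**2 = (-60)**2 = 3600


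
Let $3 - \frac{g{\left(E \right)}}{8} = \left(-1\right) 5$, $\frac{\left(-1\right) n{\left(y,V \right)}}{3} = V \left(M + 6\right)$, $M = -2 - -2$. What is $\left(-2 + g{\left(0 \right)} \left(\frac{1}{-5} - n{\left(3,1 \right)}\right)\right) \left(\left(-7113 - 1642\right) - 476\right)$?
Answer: $- \frac{52487466}{5} \approx -1.0497 \cdot 10^{7}$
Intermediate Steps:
$M = 0$ ($M = -2 + 2 = 0$)
$n{\left(y,V \right)} = - 18 V$ ($n{\left(y,V \right)} = - 3 V \left(0 + 6\right) = - 3 V 6 = - 3 \cdot 6 V = - 18 V$)
$g{\left(E \right)} = 64$ ($g{\left(E \right)} = 24 - 8 \left(\left(-1\right) 5\right) = 24 - -40 = 24 + 40 = 64$)
$\left(-2 + g{\left(0 \right)} \left(\frac{1}{-5} - n{\left(3,1 \right)}\right)\right) \left(\left(-7113 - 1642\right) - 476\right) = \left(-2 + 64 \left(\frac{1}{-5} - \left(-18\right) 1\right)\right) \left(\left(-7113 - 1642\right) - 476\right) = \left(-2 + 64 \left(- \frac{1}{5} - -18\right)\right) \left(-8755 - 476\right) = \left(-2 + 64 \left(- \frac{1}{5} + 18\right)\right) \left(-9231\right) = \left(-2 + 64 \cdot \frac{89}{5}\right) \left(-9231\right) = \left(-2 + \frac{5696}{5}\right) \left(-9231\right) = \frac{5686}{5} \left(-9231\right) = - \frac{52487466}{5}$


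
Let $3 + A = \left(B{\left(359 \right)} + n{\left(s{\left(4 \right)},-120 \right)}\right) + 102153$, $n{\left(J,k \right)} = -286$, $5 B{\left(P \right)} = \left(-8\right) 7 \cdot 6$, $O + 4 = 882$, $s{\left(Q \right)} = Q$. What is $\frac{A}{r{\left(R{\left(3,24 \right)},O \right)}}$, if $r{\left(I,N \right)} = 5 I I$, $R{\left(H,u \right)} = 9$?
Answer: $\frac{508984}{2025} \approx 251.35$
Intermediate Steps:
$O = 878$ ($O = -4 + 882 = 878$)
$B{\left(P \right)} = - \frac{336}{5}$ ($B{\left(P \right)} = \frac{\left(-8\right) 7 \cdot 6}{5} = \frac{\left(-56\right) 6}{5} = \frac{1}{5} \left(-336\right) = - \frac{336}{5}$)
$r{\left(I,N \right)} = 5 I^{2}$
$A = \frac{508984}{5}$ ($A = -3 + \left(\left(- \frac{336}{5} - 286\right) + 102153\right) = -3 + \left(- \frac{1766}{5} + 102153\right) = -3 + \frac{508999}{5} = \frac{508984}{5} \approx 1.018 \cdot 10^{5}$)
$\frac{A}{r{\left(R{\left(3,24 \right)},O \right)}} = \frac{508984}{5 \cdot 5 \cdot 9^{2}} = \frac{508984}{5 \cdot 5 \cdot 81} = \frac{508984}{5 \cdot 405} = \frac{508984}{5} \cdot \frac{1}{405} = \frac{508984}{2025}$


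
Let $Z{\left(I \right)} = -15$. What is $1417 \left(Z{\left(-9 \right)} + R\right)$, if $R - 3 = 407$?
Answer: $559715$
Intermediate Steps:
$R = 410$ ($R = 3 + 407 = 410$)
$1417 \left(Z{\left(-9 \right)} + R\right) = 1417 \left(-15 + 410\right) = 1417 \cdot 395 = 559715$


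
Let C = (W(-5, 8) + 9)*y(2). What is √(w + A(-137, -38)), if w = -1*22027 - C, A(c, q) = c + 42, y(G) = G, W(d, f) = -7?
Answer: I*√22126 ≈ 148.75*I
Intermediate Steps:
C = 4 (C = (-7 + 9)*2 = 2*2 = 4)
A(c, q) = 42 + c
w = -22031 (w = -1*22027 - 1*4 = -22027 - 4 = -22031)
√(w + A(-137, -38)) = √(-22031 + (42 - 137)) = √(-22031 - 95) = √(-22126) = I*√22126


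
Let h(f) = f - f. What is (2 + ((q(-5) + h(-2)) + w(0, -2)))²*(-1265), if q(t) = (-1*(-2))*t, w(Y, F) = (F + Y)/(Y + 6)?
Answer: -790625/9 ≈ -87847.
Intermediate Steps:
w(Y, F) = (F + Y)/(6 + Y)
h(f) = 0
q(t) = 2*t
(2 + ((q(-5) + h(-2)) + w(0, -2)))²*(-1265) = (2 + ((2*(-5) + 0) + (-2 + 0)/(6 + 0)))²*(-1265) = (2 + ((-10 + 0) - 2/6))²*(-1265) = (2 + (-10 + (⅙)*(-2)))²*(-1265) = (2 + (-10 - ⅓))²*(-1265) = (2 - 31/3)²*(-1265) = (-25/3)²*(-1265) = (625/9)*(-1265) = -790625/9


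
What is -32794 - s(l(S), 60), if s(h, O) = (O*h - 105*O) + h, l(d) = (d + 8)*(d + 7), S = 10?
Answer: -45160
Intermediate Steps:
l(d) = (7 + d)*(8 + d) (l(d) = (8 + d)*(7 + d) = (7 + d)*(8 + d))
s(h, O) = h - 105*O + O*h (s(h, O) = (-105*O + O*h) + h = h - 105*O + O*h)
-32794 - s(l(S), 60) = -32794 - ((56 + 10² + 15*10) - 105*60 + 60*(56 + 10² + 15*10)) = -32794 - ((56 + 100 + 150) - 6300 + 60*(56 + 100 + 150)) = -32794 - (306 - 6300 + 60*306) = -32794 - (306 - 6300 + 18360) = -32794 - 1*12366 = -32794 - 12366 = -45160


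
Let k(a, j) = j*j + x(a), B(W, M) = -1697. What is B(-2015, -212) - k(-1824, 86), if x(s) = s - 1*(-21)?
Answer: -7290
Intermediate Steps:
x(s) = 21 + s (x(s) = s + 21 = 21 + s)
k(a, j) = 21 + a + j² (k(a, j) = j*j + (21 + a) = j² + (21 + a) = 21 + a + j²)
B(-2015, -212) - k(-1824, 86) = -1697 - (21 - 1824 + 86²) = -1697 - (21 - 1824 + 7396) = -1697 - 1*5593 = -1697 - 5593 = -7290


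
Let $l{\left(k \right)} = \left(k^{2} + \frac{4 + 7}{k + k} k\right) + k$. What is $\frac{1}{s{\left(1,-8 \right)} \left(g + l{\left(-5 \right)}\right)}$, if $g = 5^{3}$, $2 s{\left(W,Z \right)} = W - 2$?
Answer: $- \frac{4}{301} \approx -0.013289$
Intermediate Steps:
$l{\left(k \right)} = \frac{11}{2} + k + k^{2}$ ($l{\left(k \right)} = \left(k^{2} + \frac{11}{2 k} k\right) + k = \left(k^{2} + \frac{11}{2}\right) + k = \left(\frac{11}{2} + k^{2}\right) + k = \frac{11}{2} + k + k^{2}$)
$s{\left(W,Z \right)} = -1 + \frac{W}{2}$ ($s{\left(W,Z \right)} = \frac{W - 2}{2} = \frac{-2 + W}{2} = -1 + \frac{W}{2}$)
$g = 125$
$\frac{1}{s{\left(1,-8 \right)} \left(g + l{\left(-5 \right)}\right)} = \frac{1}{\left(-1 + \frac{1}{2} \cdot 1\right) \left(125 + \left(\frac{11}{2} - 5 + \left(-5\right)^{2}\right)\right)} = \frac{1}{\left(-1 + \frac{1}{2}\right) \left(125 + \left(\frac{11}{2} - 5 + 25\right)\right)} = \frac{1}{\left(- \frac{1}{2}\right) \left(125 + \frac{51}{2}\right)} = \frac{1}{\left(- \frac{1}{2}\right) \frac{301}{2}} = \frac{1}{- \frac{301}{4}} = - \frac{4}{301}$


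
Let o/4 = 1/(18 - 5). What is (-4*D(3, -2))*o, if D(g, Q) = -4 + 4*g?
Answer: -128/13 ≈ -9.8462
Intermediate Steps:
o = 4/13 (o = 4/(18 - 5) = 4/13 ≈ 0.30769)
(-4*D(3, -2))*o = -4*(-4 + 4*3)*(4/13) = -4*(-4 + 12)*(4/13) = -4*8*(4/13) = -32*4/13 = -128/13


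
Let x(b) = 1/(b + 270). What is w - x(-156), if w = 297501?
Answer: 33915113/114 ≈ 2.9750e+5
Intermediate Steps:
x(b) = 1/(270 + b)
w - x(-156) = 297501 - 1/(270 - 156) = 297501 - 1/114 = 33915113/114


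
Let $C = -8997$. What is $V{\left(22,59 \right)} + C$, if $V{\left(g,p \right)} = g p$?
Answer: $-7699$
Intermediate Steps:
$V{\left(22,59 \right)} + C = 22 \cdot 59 - 8997 = 1298 - 8997 = -7699$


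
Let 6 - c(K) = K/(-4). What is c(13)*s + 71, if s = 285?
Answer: 10829/4 ≈ 2707.3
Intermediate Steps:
c(K) = 6 + K/4 (c(K) = 6 - K/(-4) = 6 - K*(-1)/4 = 6 - (-1)*K/4 = 6 + K/4)
c(13)*s + 71 = (6 + (¼)*13)*285 + 71 = (6 + 13/4)*285 + 71 = (37/4)*285 + 71 = 10545/4 + 71 = 10829/4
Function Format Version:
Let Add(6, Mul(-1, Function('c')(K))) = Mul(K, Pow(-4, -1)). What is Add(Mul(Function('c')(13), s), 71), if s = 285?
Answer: Rational(10829, 4) ≈ 2707.3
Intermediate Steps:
Function('c')(K) = Add(6, Mul(Rational(1, 4), K)) (Function('c')(K) = Add(6, Mul(-1, Mul(K, Pow(-4, -1)))) = Add(6, Mul(-1, Mul(K, Rational(-1, 4)))) = Add(6, Mul(-1, Mul(Rational(-1, 4), K))) = Add(6, Mul(Rational(1, 4), K)))
Add(Mul(Function('c')(13), s), 71) = Add(Mul(Add(6, Mul(Rational(1, 4), 13)), 285), 71) = Add(Mul(Add(6, Rational(13, 4)), 285), 71) = Add(Mul(Rational(37, 4), 285), 71) = Add(Rational(10545, 4), 71) = Rational(10829, 4)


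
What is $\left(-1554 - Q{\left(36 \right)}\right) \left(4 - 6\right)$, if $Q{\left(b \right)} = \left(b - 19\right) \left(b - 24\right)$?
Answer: $3516$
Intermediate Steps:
$Q{\left(b \right)} = \left(-24 + b\right) \left(-19 + b\right)$ ($Q{\left(b \right)} = \left(-19 + b\right) \left(-24 + b\right) = \left(-24 + b\right) \left(-19 + b\right)$)
$\left(-1554 - Q{\left(36 \right)}\right) \left(4 - 6\right) = \left(-1554 - \left(456 + 36^{2} - 1548\right)\right) \left(4 - 6\right) = \left(-1554 - \left(456 + 1296 - 1548\right)\right) \left(-2\right) = \left(-1554 - 204\right) \left(-2\right) = \left(-1758\right) \left(-2\right) = 3516$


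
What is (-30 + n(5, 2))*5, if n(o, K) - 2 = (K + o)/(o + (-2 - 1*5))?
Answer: -315/2 ≈ -157.50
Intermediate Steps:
n(o, K) = 2 + (K + o)/(-7 + o) (n(o, K) = 2 + (K + o)/(o + (-2 - 1*5)) = 2 + (K + o)/(o + (-2 - 5)) = 2 + (K + o)/(o - 7) = 2 + (K + o)/(-7 + o))
(-30 + n(5, 2))*5 = (-30 + (-14 + 2 + 3*5)/(-7 + 5))*5 = (-30 + (-14 + 2 + 15)/(-2))*5 = (-30 - ½*3)*5 = (-30 - 3/2)*5 = -63/2*5 = -315/2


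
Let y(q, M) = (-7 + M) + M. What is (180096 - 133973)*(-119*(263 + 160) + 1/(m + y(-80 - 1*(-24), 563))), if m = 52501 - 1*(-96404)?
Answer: -49758534035243/21432 ≈ -2.3217e+9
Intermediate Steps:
m = 148905 (m = 52501 + 96404 = 148905)
y(q, M) = -7 + 2*M
(180096 - 133973)*(-119*(263 + 160) + 1/(m + y(-80 - 1*(-24), 563))) = (180096 - 133973)*(-119*(263 + 160) + 1/(148905 + (-7 + 2*563))) = 46123*(-119*423 + 1/(148905 + (-7 + 1126))) = 46123*(-50337 + 1/(148905 + 1119)) = 46123*(-50337 + 1/150024) = 46123*(-7551758087/150024) = -49758534035243/21432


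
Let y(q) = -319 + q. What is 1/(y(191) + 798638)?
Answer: 1/798510 ≈ 1.2523e-6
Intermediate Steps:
1/(y(191) + 798638) = 1/((-319 + 191) + 798638) = 1/(-128 + 798638) = 1/798510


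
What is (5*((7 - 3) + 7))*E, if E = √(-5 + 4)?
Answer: 55*I ≈ 55.0*I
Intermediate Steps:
E = I (E = √(-1) = I ≈ 1.0*I)
(5*((7 - 3) + 7))*E = (5*((7 - 3) + 7))*I = (5*(4 + 7))*I = (5*11)*I = 55*I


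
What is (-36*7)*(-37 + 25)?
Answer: 3024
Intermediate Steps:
(-36*7)*(-37 + 25) = -252*(-12) = 3024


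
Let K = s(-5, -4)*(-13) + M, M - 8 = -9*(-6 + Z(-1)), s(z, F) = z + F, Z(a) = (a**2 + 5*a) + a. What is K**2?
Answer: 50176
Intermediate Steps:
Z(a) = a**2 + 6*a
s(z, F) = F + z
M = 107 (M = 8 - 9*(-6 - (6 - 1)) = 8 - 9*(-6 - 1*5) = 8 - 9*(-6 - 5) = 8 - 9*(-11) = 8 + 99 = 107)
K = 224 (K = (-4 - 5)*(-13) + 107 = -9*(-13) + 107 = 117 + 107 = 224)
K**2 = 224**2 = 50176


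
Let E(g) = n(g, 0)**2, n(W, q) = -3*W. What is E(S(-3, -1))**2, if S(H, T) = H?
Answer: 6561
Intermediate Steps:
E(g) = 9*g**2 (E(g) = (-3*g)**2 = 9*g**2)
E(S(-3, -1))**2 = (9*(-3)**2)**2 = (9*9)**2 = 81**2 = 6561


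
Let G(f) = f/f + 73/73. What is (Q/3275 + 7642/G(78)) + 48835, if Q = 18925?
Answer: 6898693/131 ≈ 52662.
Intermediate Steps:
G(f) = 2 (G(f) = 1 + 73*(1/73) = 1 + 1 = 2)
(Q/3275 + 7642/G(78)) + 48835 = (18925/3275 + 7642/2) + 48835 = (18925*(1/3275) + 7642*(1/2)) + 48835 = (757/131 + 3821) + 48835 = 501308/131 + 48835 = 6898693/131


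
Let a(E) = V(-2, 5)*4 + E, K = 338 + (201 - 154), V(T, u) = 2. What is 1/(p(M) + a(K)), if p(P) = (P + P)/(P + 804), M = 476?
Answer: 160/62999 ≈ 0.0025397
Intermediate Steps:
p(P) = 2*P/(804 + P) (p(P) = (2*P)/(804 + P) = 2*P/(804 + P))
K = 385 (K = 338 + 47 = 385)
a(E) = 8 + E (a(E) = 2*4 + E = 8 + E)
1/(p(M) + a(K)) = 1/(2*476/(804 + 476) + (8 + 385)) = 1/(2*476/1280 + 393) = 1/(2*476*(1/1280) + 393) = 1/(119/160 + 393) = 1/(62999/160) = 160/62999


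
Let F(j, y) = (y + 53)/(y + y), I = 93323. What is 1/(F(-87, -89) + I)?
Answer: 89/8305765 ≈ 1.0715e-5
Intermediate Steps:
F(j, y) = (53 + y)/(2*y) (F(j, y) = (53 + y)/((2*y)) = (53 + y)*(1/(2*y)) = (53 + y)/(2*y))
1/(F(-87, -89) + I) = 1/((½)*(53 - 89)/(-89) + 93323) = 1/((½)*(-1/89)*(-36) + 93323) = 1/(18/89 + 93323) = 1/(8305765/89) = 89/8305765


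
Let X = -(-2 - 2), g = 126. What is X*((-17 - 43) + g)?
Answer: 264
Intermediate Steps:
X = 4 (X = -1*(-4) = 4)
X*((-17 - 43) + g) = 4*((-17 - 43) + 126) = 4*(-60 + 126) = 4*66 = 264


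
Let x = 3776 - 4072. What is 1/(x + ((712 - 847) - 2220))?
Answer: -1/2651 ≈ -0.00037722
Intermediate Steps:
x = -296
1/(x + ((712 - 847) - 2220)) = 1/(-296 + ((712 - 847) - 2220)) = 1/(-296 + (-135 - 2220)) = 1/(-296 - 2355) = 1/(-2651) = -1/2651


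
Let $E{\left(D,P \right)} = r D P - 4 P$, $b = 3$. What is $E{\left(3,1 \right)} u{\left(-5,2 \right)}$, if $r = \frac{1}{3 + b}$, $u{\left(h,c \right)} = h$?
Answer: $\frac{35}{2} \approx 17.5$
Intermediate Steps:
$r = \frac{1}{6}$ ($r = \frac{1}{3 + 3} = \frac{1}{6} \approx 0.16667$)
$E{\left(D,P \right)} = - 4 P + \frac{D P}{6}$ ($E{\left(D,P \right)} = \frac{D}{6} P - 4 P = \frac{D P}{6} - 4 P = - 4 P + \frac{D P}{6}$)
$E{\left(3,1 \right)} u{\left(-5,2 \right)} = \frac{1}{6} \cdot 1 \left(-24 + 3\right) \left(-5\right) = \frac{1}{6} \cdot 1 \left(-21\right) \left(-5\right) = \left(- \frac{7}{2}\right) \left(-5\right) = \frac{35}{2}$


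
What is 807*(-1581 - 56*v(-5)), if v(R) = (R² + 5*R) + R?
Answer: -1049907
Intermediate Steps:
v(R) = R² + 6*R
807*(-1581 - 56*v(-5)) = 807*(-1581 - (-280)*(6 - 5)) = 807*(-1581 - (-280)) = 807*(-1581 - 56*(-5)) = 807*(-1581 + 280) = 807*(-1301) = -1049907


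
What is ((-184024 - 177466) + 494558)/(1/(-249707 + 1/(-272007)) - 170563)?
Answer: -9038251608882600/11584988947019857 ≈ -0.78017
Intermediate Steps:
((-184024 - 177466) + 494558)/(1/(-249707 + 1/(-272007)) - 170563) = (-361490 + 494558)/(1/(-249707 - 1/272007) - 170563) = 133068/(1/(-67922051950/272007) - 170563) = 133068/(-272007/67922051950 - 170563) = 133068/(-11584988947019857/67922051950) = 133068*(-67922051950/11584988947019857) = -9038251608882600/11584988947019857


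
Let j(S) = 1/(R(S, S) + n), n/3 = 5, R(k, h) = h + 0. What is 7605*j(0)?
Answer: 507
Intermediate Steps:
R(k, h) = h
n = 15 (n = 3*5 = 15)
j(S) = 1/(15 + S) (j(S) = 1/(S + 15) = 1/(15 + S))
7605*j(0) = 7605/(15 + 0) = 7605/15 = 7605*(1/15) = 507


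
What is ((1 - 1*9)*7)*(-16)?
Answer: 896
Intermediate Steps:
((1 - 1*9)*7)*(-16) = ((1 - 9)*7)*(-16) = -8*7*(-16) = -56*(-16) = 896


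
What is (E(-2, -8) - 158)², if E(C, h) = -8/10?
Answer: 630436/25 ≈ 25217.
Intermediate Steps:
E(C, h) = -⅘ (E(C, h) = -8*⅒ = -⅘)
(E(-2, -8) - 158)² = (-⅘ - 158)² = (-794/5)² = 630436/25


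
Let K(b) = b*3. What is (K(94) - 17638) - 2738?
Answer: -20094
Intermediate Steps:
K(b) = 3*b
(K(94) - 17638) - 2738 = (3*94 - 17638) - 2738 = (282 - 17638) - 2738 = -17356 - 2738 = -20094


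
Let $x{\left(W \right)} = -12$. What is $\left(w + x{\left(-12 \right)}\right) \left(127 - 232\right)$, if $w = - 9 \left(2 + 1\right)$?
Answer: $4095$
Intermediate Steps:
$w = -27$ ($w = \left(-9\right) 3 = -27$)
$\left(w + x{\left(-12 \right)}\right) \left(127 - 232\right) = \left(-27 - 12\right) \left(127 - 232\right) = \left(-39\right) \left(-105\right) = 4095$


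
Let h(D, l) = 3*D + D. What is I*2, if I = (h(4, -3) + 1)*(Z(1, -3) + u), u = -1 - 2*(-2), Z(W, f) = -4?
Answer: -34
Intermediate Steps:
u = 3 (u = -1 + 4 = 3)
h(D, l) = 4*D
I = -17 (I = (4*4 + 1)*(-4 + 3) = (16 + 1)*(-1) = 17*(-1) = -17)
I*2 = -17*2 = -34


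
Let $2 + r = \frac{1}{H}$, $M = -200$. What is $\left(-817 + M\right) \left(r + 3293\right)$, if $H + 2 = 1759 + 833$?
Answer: $- \frac{8668593747}{2590} \approx -3.3469 \cdot 10^{6}$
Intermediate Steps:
$H = 2590$ ($H = -2 + \left(1759 + 833\right) = -2 + 2592 = 2590$)
$r = - \frac{5179}{2590}$ ($r = -2 + \frac{1}{2590} = - \frac{5179}{2590} \approx -1.9996$)
$\left(-817 + M\right) \left(r + 3293\right) = \left(-817 - 200\right) \left(- \frac{5179}{2590} + 3293\right) = \left(-1017\right) \frac{8523691}{2590} = - \frac{8668593747}{2590}$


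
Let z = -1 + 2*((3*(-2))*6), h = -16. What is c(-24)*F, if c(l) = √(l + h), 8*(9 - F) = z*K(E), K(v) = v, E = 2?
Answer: 109*I*√10/2 ≈ 172.34*I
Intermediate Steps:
z = -73 (z = -1 + 2*(-6*6) = -1 + 2*(-36) = -1 - 72 = -73)
F = 109/4 (F = 9 - (-73)*2/8 = 9 - ⅛*(-146) = 9 + 73/4 = 109/4 ≈ 27.250)
c(l) = √(-16 + l) (c(l) = √(l - 16) = √(-16 + l))
c(-24)*F = √(-16 - 24)*(109/4) = √(-40)*(109/4) = (2*I*√10)*(109/4) = 109*I*√10/2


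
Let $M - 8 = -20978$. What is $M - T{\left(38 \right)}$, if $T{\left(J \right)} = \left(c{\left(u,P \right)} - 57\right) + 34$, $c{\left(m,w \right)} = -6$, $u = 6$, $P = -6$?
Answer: $-20941$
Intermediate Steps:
$M = -20970$ ($M = 8 - 20978 = -20970$)
$T{\left(J \right)} = -29$ ($T{\left(J \right)} = \left(-6 - 57\right) + 34 = -63 + 34 = -29$)
$M - T{\left(38 \right)} = -20970 - -29 = -20970 + 29 = -20941$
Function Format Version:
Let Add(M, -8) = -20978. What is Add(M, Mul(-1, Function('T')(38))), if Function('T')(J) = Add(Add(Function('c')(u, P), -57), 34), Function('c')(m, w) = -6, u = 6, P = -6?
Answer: -20941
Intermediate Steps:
M = -20970 (M = Add(8, -20978) = -20970)
Function('T')(J) = -29 (Function('T')(J) = Add(Add(-6, -57), 34) = Add(-63, 34) = -29)
Add(M, Mul(-1, Function('T')(38))) = Add(-20970, Mul(-1, -29)) = Add(-20970, 29) = -20941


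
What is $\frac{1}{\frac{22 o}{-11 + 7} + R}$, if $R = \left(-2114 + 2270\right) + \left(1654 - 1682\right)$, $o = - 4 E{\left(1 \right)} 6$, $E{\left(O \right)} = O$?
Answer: $\frac{1}{260} \approx 0.0038462$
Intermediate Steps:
$o = -24$ ($o = \left(-4\right) 1 \cdot 6 = \left(-4\right) 6 = -24$)
$R = 128$ ($R = 156 + \left(1654 - 1682\right) = 156 - 28 = 128$)
$\frac{1}{\frac{22 o}{-11 + 7} + R} = \frac{1}{\frac{22 \left(-24\right)}{-11 + 7} + 128} = \frac{1}{- \frac{528}{-4} + 128} = \frac{1}{\left(-528\right) \left(- \frac{1}{4}\right) + 128} = \frac{1}{132 + 128} = \frac{1}{260}$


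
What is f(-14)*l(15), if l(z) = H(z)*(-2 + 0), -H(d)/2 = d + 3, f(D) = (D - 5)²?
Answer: 25992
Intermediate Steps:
f(D) = (-5 + D)²
H(d) = -6 - 2*d (H(d) = -2*(d + 3) = -2*(3 + d) = -6 - 2*d)
l(z) = 12 + 4*z (l(z) = (-6 - 2*z)*(-2 + 0) = (-6 - 2*z)*(-2) = 12 + 4*z)
f(-14)*l(15) = (-5 - 14)²*(12 + 4*15) = (-19)²*(12 + 60) = 361*72 = 25992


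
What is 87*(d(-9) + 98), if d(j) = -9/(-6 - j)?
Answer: 8265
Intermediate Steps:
87*(d(-9) + 98) = 87*(9/(6 - 9) + 98) = 87*(9/(-3) + 98) = 87*(9*(-⅓) + 98) = 87*(-3 + 98) = 87*95 = 8265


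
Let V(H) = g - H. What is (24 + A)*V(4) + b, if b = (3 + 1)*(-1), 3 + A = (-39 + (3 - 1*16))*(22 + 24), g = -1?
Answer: 11851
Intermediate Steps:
V(H) = -1 - H
A = -2395 (A = -3 + (-39 + (3 - 1*16))*(22 + 24) = -3 + (-39 + (3 - 16))*46 = -3 + (-39 - 13)*46 = -3 - 52*46 = -3 - 2392 = -2395)
b = -4 (b = 4*(-1) = -4)
(24 + A)*V(4) + b = (24 - 2395)*(-1 - 1*4) - 4 = -2371*(-1 - 4) - 4 = -2371*(-5) - 4 = 11855 - 4 = 11851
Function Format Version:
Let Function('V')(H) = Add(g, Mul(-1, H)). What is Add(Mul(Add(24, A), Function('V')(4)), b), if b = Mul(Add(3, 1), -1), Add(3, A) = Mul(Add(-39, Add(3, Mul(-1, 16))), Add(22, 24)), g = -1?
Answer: 11851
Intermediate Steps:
Function('V')(H) = Add(-1, Mul(-1, H))
A = -2395 (A = Add(-3, Mul(Add(-39, Add(3, Mul(-1, 16))), Add(22, 24))) = Add(-3, Mul(Add(-39, Add(3, -16)), 46)) = Add(-3, Mul(Add(-39, -13), 46)) = Add(-3, Mul(-52, 46)) = Add(-3, -2392) = -2395)
b = -4 (b = Mul(4, -1) = -4)
Add(Mul(Add(24, A), Function('V')(4)), b) = Add(Mul(Add(24, -2395), Add(-1, Mul(-1, 4))), -4) = Add(Mul(-2371, Add(-1, -4)), -4) = Add(Mul(-2371, -5), -4) = Add(11855, -4) = 11851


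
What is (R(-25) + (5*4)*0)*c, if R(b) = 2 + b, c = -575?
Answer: 13225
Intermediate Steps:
(R(-25) + (5*4)*0)*c = ((2 - 25) + (5*4)*0)*(-575) = (-23 + 20*0)*(-575) = (-23 + 0)*(-575) = -23*(-575) = 13225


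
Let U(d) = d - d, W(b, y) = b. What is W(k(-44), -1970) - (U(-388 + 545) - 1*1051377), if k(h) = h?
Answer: 1051333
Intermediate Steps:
U(d) = 0
W(k(-44), -1970) - (U(-388 + 545) - 1*1051377) = -44 - (0 - 1*1051377) = -44 - (0 - 1051377) = -44 - 1*(-1051377) = -44 + 1051377 = 1051333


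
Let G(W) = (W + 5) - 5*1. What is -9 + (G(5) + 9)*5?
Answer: 61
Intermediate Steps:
G(W) = W (G(W) = (5 + W) - 5 = W)
-9 + (G(5) + 9)*5 = -9 + (5 + 9)*5 = -9 + 14*5 = -9 + 70 = 61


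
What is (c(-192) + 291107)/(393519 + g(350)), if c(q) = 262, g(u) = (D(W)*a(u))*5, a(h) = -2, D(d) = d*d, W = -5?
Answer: 291369/393269 ≈ 0.74089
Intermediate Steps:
D(d) = d²
g(u) = -250 (g(u) = ((-5)²*(-2))*5 = (25*(-2))*5 = -50*5 = -250)
(c(-192) + 291107)/(393519 + g(350)) = (262 + 291107)/(393519 - 250) = 291369/393269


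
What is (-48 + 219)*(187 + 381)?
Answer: 97128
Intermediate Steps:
(-48 + 219)*(187 + 381) = 171*568 = 97128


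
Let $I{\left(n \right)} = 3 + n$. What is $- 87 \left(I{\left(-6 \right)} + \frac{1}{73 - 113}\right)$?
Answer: $\frac{10527}{40} \approx 263.17$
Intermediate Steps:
$- 87 \left(I{\left(-6 \right)} + \frac{1}{73 - 113}\right) = - 87 \left(\left(3 - 6\right) + \frac{1}{73 - 113}\right) = - 87 \left(-3 + \frac{1}{-40}\right) = - 87 \left(-3 - \frac{1}{40}\right) = \left(-87\right) \left(- \frac{121}{40}\right) = \frac{10527}{40}$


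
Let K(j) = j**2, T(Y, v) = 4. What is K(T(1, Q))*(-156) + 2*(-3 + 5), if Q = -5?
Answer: -2492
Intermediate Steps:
K(T(1, Q))*(-156) + 2*(-3 + 5) = 4**2*(-156) + 2*(-3 + 5) = 16*(-156) + 2*2 = -2496 + 4 = -2492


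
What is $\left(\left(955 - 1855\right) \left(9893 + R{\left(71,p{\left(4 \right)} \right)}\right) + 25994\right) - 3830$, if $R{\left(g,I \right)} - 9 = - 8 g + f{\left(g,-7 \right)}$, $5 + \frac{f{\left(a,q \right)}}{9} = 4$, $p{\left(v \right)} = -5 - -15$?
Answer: $-8370336$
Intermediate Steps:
$p{\left(v \right)} = 10$ ($p{\left(v \right)} = -5 + 15 = 10$)
$f{\left(a,q \right)} = -9$ ($f{\left(a,q \right)} = -45 + 9 \cdot 4 = -45 + 36 = -9$)
$R{\left(g,I \right)} = - 8 g$ ($R{\left(g,I \right)} = 9 - \left(9 + 8 g\right) = - 8 g$)
$\left(\left(955 - 1855\right) \left(9893 + R{\left(71,p{\left(4 \right)} \right)}\right) + 25994\right) - 3830 = \left(\left(955 - 1855\right) \left(9893 - 568\right) + 25994\right) - 3830 = \left(- 900 \left(9893 - 568\right) + 25994\right) - 3830 = \left(\left(-900\right) 9325 + 25994\right) - 3830 = \left(-8392500 + 25994\right) - 3830 = -8366506 - 3830 = -8370336$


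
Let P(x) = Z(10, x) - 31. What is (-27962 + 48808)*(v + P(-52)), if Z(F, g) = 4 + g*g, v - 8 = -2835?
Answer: -3126900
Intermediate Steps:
v = -2827 (v = 8 - 2835 = -2827)
Z(F, g) = 4 + g²
P(x) = -27 + x² (P(x) = (4 + x²) - 31 = -27 + x²)
(-27962 + 48808)*(v + P(-52)) = (-27962 + 48808)*(-2827 + (-27 + (-52)²)) = 20846*(-2827 + (-27 + 2704)) = 20846*(-2827 + 2677) = 20846*(-150) = -3126900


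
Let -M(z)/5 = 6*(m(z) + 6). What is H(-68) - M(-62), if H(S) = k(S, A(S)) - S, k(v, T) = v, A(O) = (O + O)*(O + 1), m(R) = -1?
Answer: 150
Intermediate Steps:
A(O) = 2*O*(1 + O) (A(O) = (2*O)*(1 + O) = 2*O*(1 + O))
M(z) = -150 (M(z) = -30*(-1 + 6) = -30*5 = -5*30 = -150)
H(S) = 0 (H(S) = S - S = 0)
H(-68) - M(-62) = 0 - 1*(-150) = 0 + 150 = 150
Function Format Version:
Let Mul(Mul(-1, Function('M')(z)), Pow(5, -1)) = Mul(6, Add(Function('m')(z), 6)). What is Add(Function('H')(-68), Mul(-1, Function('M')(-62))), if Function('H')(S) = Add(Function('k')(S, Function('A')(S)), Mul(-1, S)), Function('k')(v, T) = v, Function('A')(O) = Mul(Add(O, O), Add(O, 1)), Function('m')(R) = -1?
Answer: 150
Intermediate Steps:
Function('A')(O) = Mul(2, O, Add(1, O)) (Function('A')(O) = Mul(Mul(2, O), Add(1, O)) = Mul(2, O, Add(1, O)))
Function('M')(z) = -150 (Function('M')(z) = Mul(-5, Mul(6, Add(-1, 6))) = Mul(-5, Mul(6, 5)) = Mul(-5, 30) = -150)
Function('H')(S) = 0 (Function('H')(S) = Add(S, Mul(-1, S)) = 0)
Add(Function('H')(-68), Mul(-1, Function('M')(-62))) = Add(0, Mul(-1, -150)) = Add(0, 150) = 150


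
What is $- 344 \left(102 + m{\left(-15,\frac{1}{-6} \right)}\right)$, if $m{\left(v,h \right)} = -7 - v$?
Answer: $-37840$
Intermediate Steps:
$- 344 \left(102 + m{\left(-15,\frac{1}{-6} \right)}\right) = - 344 \left(102 - -8\right) = - 344 \left(102 + \left(-7 + 15\right)\right) = - 344 \left(102 + 8\right) = \left(-344\right) 110 = -37840$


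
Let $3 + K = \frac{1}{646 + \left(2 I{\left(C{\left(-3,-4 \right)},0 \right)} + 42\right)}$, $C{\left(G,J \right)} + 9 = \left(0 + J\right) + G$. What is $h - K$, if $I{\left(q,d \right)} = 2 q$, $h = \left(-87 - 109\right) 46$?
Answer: $- \frac{5624113}{624} \approx -9013.0$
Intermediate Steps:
$C{\left(G,J \right)} = -9 + G + J$ ($C{\left(G,J \right)} = -9 + \left(\left(0 + J\right) + G\right) = -9 + \left(J + G\right) = -9 + \left(G + J\right) = -9 + G + J$)
$h = -9016$ ($h = \left(-196\right) 46 = -9016$)
$K = - \frac{1871}{624}$ ($K = -3 + \frac{1}{646 + \left(2 \cdot 2 \left(-9 - 3 - 4\right) + 42\right)} = -3 + \frac{1}{646 + \left(2 \cdot 2 \left(-16\right) + 42\right)} = -3 + \frac{1}{646 + \left(2 \left(-32\right) + 42\right)} = -3 + \frac{1}{646 + \left(-64 + 42\right)} = -3 + \frac{1}{646 - 22} = -3 + \frac{1}{624} = - \frac{1871}{624} \approx -2.9984$)
$h - K = -9016 - - \frac{1871}{624} = -9016 + \frac{1871}{624} = - \frac{5624113}{624}$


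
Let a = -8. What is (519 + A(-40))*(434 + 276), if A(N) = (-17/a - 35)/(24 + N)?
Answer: 23676725/64 ≈ 3.6995e+5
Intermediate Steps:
A(N) = -263/(8*(24 + N)) (A(N) = (-17/(-8) - 35)/(24 + N) = (-17*(-⅛) - 35)/(24 + N) = (17/8 - 35)/(24 + N) = -263/(8*(24 + N)))
(519 + A(-40))*(434 + 276) = (519 - 263/(192 + 8*(-40)))*(434 + 276) = (519 - 263/(192 - 320))*710 = (519 - 263/(-128))*710 = (519 - 263*(-1/128))*710 = (519 + 263/128)*710 = (66695/128)*710 = 23676725/64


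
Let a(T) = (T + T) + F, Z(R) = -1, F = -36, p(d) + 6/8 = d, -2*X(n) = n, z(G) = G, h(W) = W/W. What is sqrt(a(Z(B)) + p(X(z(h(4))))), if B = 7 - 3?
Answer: I*sqrt(157)/2 ≈ 6.265*I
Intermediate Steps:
h(W) = 1
X(n) = -n/2
p(d) = -3/4 + d
B = 4
a(T) = -36 + 2*T (a(T) = (T + T) - 36 = 2*T - 36 = -36 + 2*T)
sqrt(a(Z(B)) + p(X(z(h(4))))) = sqrt((-36 + 2*(-1)) + (-3/4 - 1/2*1)) = sqrt((-36 - 2) + (-3/4 - 1/2)) = sqrt(-38 - 5/4) = sqrt(-157/4) = I*sqrt(157)/2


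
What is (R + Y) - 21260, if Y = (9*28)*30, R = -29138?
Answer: -42838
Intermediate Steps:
Y = 7560 (Y = 252*30 = 7560)
(R + Y) - 21260 = (-29138 + 7560) - 21260 = -21578 - 21260 = -42838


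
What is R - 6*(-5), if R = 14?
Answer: 44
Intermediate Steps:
R - 6*(-5) = 14 - 6*(-5) = 14 + 30 = 44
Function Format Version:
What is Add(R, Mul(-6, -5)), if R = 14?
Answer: 44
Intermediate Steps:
Add(R, Mul(-6, -5)) = Add(14, Mul(-6, -5)) = Add(14, 30) = 44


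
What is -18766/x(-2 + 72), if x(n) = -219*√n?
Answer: 9383*√70/7665 ≈ 10.242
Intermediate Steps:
-18766/x(-2 + 72) = -18766*(-1/(219*√(-2 + 72))) = -18766*(-√70/15330) = -(-9383)*√70/7665 = 9383*√70/7665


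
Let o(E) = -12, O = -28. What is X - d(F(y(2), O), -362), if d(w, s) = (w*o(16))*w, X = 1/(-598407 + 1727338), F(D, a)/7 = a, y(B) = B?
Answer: 520428159553/1128931 ≈ 4.6099e+5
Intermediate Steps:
F(D, a) = 7*a
X = 1/1128931 ≈ 8.8579e-7
d(w, s) = -12*w² (d(w, s) = (w*(-12))*w = (-12*w)*w = -12*w²)
X - d(F(y(2), O), -362) = 1/1128931 - (-12)*(7*(-28))² = 1/1128931 - (-12)*(-196)² = 1/1128931 - (-12)*38416 = 1/1128931 - 1*(-460992) = 1/1128931 + 460992 = 520428159553/1128931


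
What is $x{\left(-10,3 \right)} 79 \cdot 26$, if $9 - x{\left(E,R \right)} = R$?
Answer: $12324$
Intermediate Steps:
$x{\left(E,R \right)} = 9 - R$
$x{\left(-10,3 \right)} 79 \cdot 26 = \left(9 - 3\right) 79 \cdot 26 = 6 \cdot 79 \cdot 26 = 474 \cdot 26 = 12324$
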